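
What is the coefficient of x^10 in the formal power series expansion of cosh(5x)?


The Maclaurin series is cosh(t) = sum_{m>=0} t^(2m) / (2m)!, so substituting t = 5x, only even powers of x are nonzero, with coefficient of x^(2m) equal to 5^(2m) / (2m)!.
For x^10 the coefficient is 5^10/10! = 9765625/3628800 = 390625/145152.

390625/145152


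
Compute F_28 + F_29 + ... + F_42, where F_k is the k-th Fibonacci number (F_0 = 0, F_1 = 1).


Use the identity sum_{k=0}^{N} F_k = F_{N+2} - 1 (which follows from F_{k+2} - F_{k+1} = F_k). Then
sum_{k=28}^{42} F_k = (F_{44} - 1) - (F_{29} - 1) = F_{44} - F_{29}.
Computing: F_{44} = 701408733, F_{29} = 514229, so
Sum = 701408733 - 514229 = 700894504.

700894504


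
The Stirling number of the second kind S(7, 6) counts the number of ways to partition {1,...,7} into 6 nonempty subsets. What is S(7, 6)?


Using the explicit formula S(n,k) = (1/k!) sum_{j=0}^{k} (-1)^(k-j) C(k,j) j^n:
S(7, 6) = 21
Equivalently, S(n,k) is n! times the coefficient of x^n in the EGF (e^x - 1)^k / k!.

21


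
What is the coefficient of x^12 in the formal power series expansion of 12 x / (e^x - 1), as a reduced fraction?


The exponential generating function for Bernoulli numbers is
x / (e^x - 1) = sum_{k>=0} B_k x^k / k!.
So the coefficient of x^12 in 12 x / (e^x - 1) is 12 B_12 / 12!.
Computing: B_12 = -691/2730, 12! = 479001600, giving
12 * -691/2730 / 479001600 = -691/108972864000.

-691/108972864000


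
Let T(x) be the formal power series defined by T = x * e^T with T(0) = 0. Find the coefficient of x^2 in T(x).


Apply the Lagrange inversion formula: if T = x * phi(T) with phi(t) = e^t, then
[x^n] T = (1/n) [t^(n-1)] phi(t)^n = (1/n) [t^(n-1)] e^(n t) = (1/n) * n^(n-1) / (n-1)! = n^(n-1) / n!.
When c = 1 this is the Cayley count of rooted labeled trees on n vertices, divided by n!.
For n = 2: 2^1 / 2! = 2/2 = 1.

1


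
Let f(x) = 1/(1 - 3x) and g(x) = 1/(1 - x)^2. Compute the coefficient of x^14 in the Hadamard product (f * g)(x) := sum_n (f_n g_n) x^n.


f has coefficients f_k = 3^k. For g = 1/(1 - x)^2 the coefficient is g_k = C(k + 1, 1) = k + 1. The Hadamard coefficient is (f * g)_k = 3^k * (k + 1).
For k = 14: 3^14 * 15 = 4782969 * 15 = 71744535.

71744535


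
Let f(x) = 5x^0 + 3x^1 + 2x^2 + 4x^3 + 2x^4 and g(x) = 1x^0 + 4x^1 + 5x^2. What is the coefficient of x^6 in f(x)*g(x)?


Cauchy product at x^6:
2*5
= 10

10


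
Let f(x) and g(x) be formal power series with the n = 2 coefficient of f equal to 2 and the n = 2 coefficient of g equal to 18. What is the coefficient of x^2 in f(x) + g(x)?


Addition of formal power series is termwise.
The coefficient of x^2 in f + g = 2 + 18
= 20

20


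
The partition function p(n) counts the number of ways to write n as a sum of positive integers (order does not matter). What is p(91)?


Using the generating function prod_{k>=1} 1/(1-x^k), we compute p(91).
By dynamic programming over parts 1 through 91:
p(91) = 64112359

64112359


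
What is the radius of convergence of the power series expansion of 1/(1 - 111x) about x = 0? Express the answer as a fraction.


Expanding 1/(1 - 111x) = sum_{k>=0} 111^k x^k, the series converges when |111x| < 1, i.e., |x| < 1/111.
So the radius of convergence is 1/111 = 1/111.

1/111


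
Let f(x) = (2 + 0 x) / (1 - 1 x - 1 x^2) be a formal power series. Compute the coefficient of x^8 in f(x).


Write f(x) = sum_{k>=0} a_k x^k. Multiplying both sides by 1 - 1 x - 1 x^2 gives
(1 - 1 x - 1 x^2) sum_{k>=0} a_k x^k = 2 + 0 x.
Matching coefficients:
 x^0: a_0 = 2
 x^1: a_1 - 1 a_0 = 0  =>  a_1 = 1*2 + 0 = 2
 x^k (k >= 2): a_k = 1 a_{k-1} + 1 a_{k-2}.
Iterating: a_2 = 4, a_3 = 6, a_4 = 10, a_5 = 16, a_6 = 26, a_7 = 42, a_8 = 68.
So the coefficient of x^8 is 68.

68


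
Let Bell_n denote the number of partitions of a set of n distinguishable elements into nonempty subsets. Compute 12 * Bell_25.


Bell_25 can be computed from the Bell triangle or from Dobinski's identity Bell_n = (1/e) * sum_{k>=0} k^n / k!.
Computing Bell_25 = 4638590332229999353.
Then 12 * 4638590332229999353 = 55663083986759992236.

55663083986759992236


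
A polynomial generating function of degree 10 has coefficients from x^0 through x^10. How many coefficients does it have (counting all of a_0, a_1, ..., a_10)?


A polynomial of degree 10 takes the form a_0 + a_1 x + ... + a_10 x^10.
The number of coefficients is 10 + 1 = 11.

11


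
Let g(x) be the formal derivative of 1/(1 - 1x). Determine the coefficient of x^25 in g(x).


Differentiate termwise: d/dx sum_{k>=0} 1^k x^k = sum_{k>=1} k 1^k x^(k-1) = sum_{j>=0} (j+1) 1^(j+1) x^j.
Equivalently, d/dx [1/(1 - 1x)] = 1/(1 - 1x)^2.
For j = 25: 26 * 1^26 = 26 * 1 = 26.

26


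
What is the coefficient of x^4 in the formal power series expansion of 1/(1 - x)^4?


The negative binomial / multiset identity is
1/(1 - x)^r = sum_{k>=0} C(k + r - 1, r - 1) x^k.
Here r = 4 and k = 4, so the coefficient is
C(4 + 3, 3) = C(7, 3)
= 35

35


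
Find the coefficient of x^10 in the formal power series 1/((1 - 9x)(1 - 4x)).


By partial fractions or Cauchy convolution:
The coefficient equals sum_{k=0}^{10} 9^k * 4^(10-k).
= 6275373061

6275373061


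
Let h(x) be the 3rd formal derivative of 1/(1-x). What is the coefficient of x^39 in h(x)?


Differentiating 3 times: d^3/dx^3 [1/(1-x)] = 3!/(1-x)^4.
The expansion 1/(1-x)^4 = sum_{k>=0} C(k+3, 3) x^k, so the coefficient of x^n in 3!/(1-x)^4 is 3! * C(n+3, 3).
For n = 39: 6 * C(42, 3) = 6 * 11480 = 68880

68880


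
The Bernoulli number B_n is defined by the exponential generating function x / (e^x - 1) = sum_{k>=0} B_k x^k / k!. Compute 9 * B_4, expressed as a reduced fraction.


Bernoulli numbers can also be computed recursively via B_0 = 1 and sum_{j=0}^{m} C(m+1, j) B_j = 0 for m >= 1. Odd-index Bernoulli numbers vanish for k >= 3.
Computing B_4 = -1/30, so 9 * B_4 = 9 * -1/30 = -3/10.

-3/10


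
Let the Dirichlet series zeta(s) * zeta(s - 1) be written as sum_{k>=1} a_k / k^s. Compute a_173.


Convolution gives a_k = sum_{d | k} d * 1 = sum_{d | k} d = sigma(k), the sum of positive divisors of k.
For k = 173, the divisors are 1, 173, so
sigma(173) = 1 + 173 = 174.

174


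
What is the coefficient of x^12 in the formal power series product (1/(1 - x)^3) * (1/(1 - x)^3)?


Combine the factors: (1/(1 - x)^3) * (1/(1 - x)^3) = 1/(1 - x)^6.
Then use 1/(1 - x)^r = sum_{k>=0} C(k + r - 1, r - 1) x^k with r = 6 and k = 12:
C(17, 5) = 6188.

6188


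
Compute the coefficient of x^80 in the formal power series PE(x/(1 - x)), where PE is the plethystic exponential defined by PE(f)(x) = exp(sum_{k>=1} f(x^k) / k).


For f(x) = x/(1 - x) we have
sum_{k>=1} f(x^k) / k = sum_{k>=1} (1/k) * x^k / (1 - x^k) = sum_{k, m >= 1} x^(k m) / k,
which after exponentiating simplifies to
PE(x/(1 - x)) = prod_{k>=1} 1 / (1 - x^k).
This is the generating function for the partition function p(n), so the coefficient of x^80 is p(80).
Computing p(80) by dynamic programming over parts 1, 2, ..., 80: p(80) = 15796476.

15796476


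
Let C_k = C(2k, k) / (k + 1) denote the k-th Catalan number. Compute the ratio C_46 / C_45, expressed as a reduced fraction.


Using C_k = (2k)! / (k! (k+1)!), the ratio C_{k+1}/C_k simplifies to
C_{k+1}/C_k = [(2k+2)! / ((k+1)! (k+2)!)] * [k! (k+1)! / (2k)!]
 = (2k+2)(2k+1) / ((k+1)(k+2)) = 2(2k+1) / (k+2).
For k = 45: 2(2*45 + 1) / (45 + 2) = 182/47 = 182/47.

182/47


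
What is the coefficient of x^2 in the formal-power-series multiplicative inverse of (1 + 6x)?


The inverse is 1/(1 + 6x). Apply the geometric identity 1/(1 - y) = sum_{k>=0} y^k with y = -6x:
1/(1 + 6x) = sum_{k>=0} (-6)^k x^k.
So the coefficient of x^2 is (-6)^2 = 36.

36


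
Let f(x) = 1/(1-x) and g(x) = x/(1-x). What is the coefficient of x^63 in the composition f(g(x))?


First simplify the composition: f(g(x)) = 1/(1 - x/(1-x)) = (1-x)/((1-x) - x) = (1-x)/(1-2x).
Now extract the coefficient. Write (1-x)/(1-2x) = 1/(1-2x) - x/(1-2x).
The coefficient of x^n in 1/(1-2x) is 2^n, and in x/(1-2x) is 2^(n-1) (for n >= 1).
So the coefficient of x^63 is 2^63 - 2^62 = 9223372036854775808 - 4611686018427387904 = 4611686018427387904.

4611686018427387904


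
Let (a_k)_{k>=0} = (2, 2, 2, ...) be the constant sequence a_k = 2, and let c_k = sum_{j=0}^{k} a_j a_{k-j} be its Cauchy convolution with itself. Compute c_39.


Since a_j = 2 for all j >= 0, the convolution sum becomes
c_k = sum_{j=0}^{k} 2 * 2 = 4 * (k + 1).
Equivalently, the generating function of (a_k) is 2/(1 - x) and its square is 4/(1 - x)^2 = sum_{k>=0} 4(k + 1) x^k.
For k = 39: 4 * 40 = 160.

160


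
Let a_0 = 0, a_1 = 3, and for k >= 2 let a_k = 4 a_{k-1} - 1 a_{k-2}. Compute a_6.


Iterating the recurrence forward:
a_0 = 0
a_1 = 3
a_2 = 4*3 - 1*0 = 12
a_3 = 4*12 - 1*3 = 45
a_4 = 4*45 - 1*12 = 168
a_5 = 4*168 - 1*45 = 627
a_6 = 4*627 - 1*168 = 2340
So a_6 = 2340.

2340


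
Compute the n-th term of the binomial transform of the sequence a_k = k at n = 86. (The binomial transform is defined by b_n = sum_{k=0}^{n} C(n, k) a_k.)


With a_k = k, b_n = sum_{k=0}^{n} C(n, k) k. Using k * C(n, k) = n * C(n-1, k-1) gives b_n = n * sum_{k>=1} C(n-1, k-1) = n * 2^(n-1).
For n = 86: 86 * 2^85 = 86 * 38685626227668133590597632 = 3326963855579459488791396352.

3326963855579459488791396352


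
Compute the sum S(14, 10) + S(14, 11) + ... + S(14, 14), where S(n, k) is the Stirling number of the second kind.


By definition, S(n, k) counts partitions of an n-set into exactly k nonempty blocks.
Computing row n = 14 for k = 10..14:
S(14, k): 752752, 66066, 3367, 91, 1
Sum = 822277.

822277


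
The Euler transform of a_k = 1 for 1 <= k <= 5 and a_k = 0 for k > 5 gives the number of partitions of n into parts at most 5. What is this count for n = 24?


Partitions of 24 into parts at most 5:
Using generating function (1-x)^(-1)(1-x^2)^(-1)...(1-x^5)^(-1),
the coefficient of x^24 = 333

333


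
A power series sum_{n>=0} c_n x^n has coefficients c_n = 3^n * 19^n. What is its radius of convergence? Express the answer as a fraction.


By the root test (Cauchy-Hadamard), the radius is R = 1 / limsup_n |c_n|^(1/n).
Here |c_n|^(1/n) = (3^n * 19^n)^(1/n) = 3 * 19 = 57 for all n.
So R = 1/57 = 1/57.

1/57


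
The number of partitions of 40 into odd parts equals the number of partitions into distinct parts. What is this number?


Computing partitions of 40 into odd parts (1, 3, 5, ...):
Using the generating function prod_{k>=0} 1/(1-x^(2k+1)),
the count is 1113

1113


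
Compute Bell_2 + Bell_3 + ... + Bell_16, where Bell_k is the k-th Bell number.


Recall Bell_k counts set partitions of a k-set (with Bell_0 = 1 by convention).
Bell_2 through Bell_16: 2, 5, 15, 52, 203, 877, 4140, 21147, 115975, 678570, 4213597, 27644437, 190899322, 1382958545, 10480142147
Sum = 2 + 5 + 15 + 52 + 203 + 877 + 4140 + 21147 + 115975 + 678570 + 4213597 + 27644437 + 190899322 + 1382958545 + 10480142147 = 12086679034.

12086679034


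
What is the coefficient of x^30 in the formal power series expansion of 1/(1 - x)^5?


The negative binomial / multiset identity is
1/(1 - x)^r = sum_{k>=0} C(k + r - 1, r - 1) x^k.
Here r = 5 and k = 30, so the coefficient is
C(30 + 4, 4) = C(34, 4)
= 46376

46376


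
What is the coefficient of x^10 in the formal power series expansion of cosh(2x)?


The Maclaurin series is cosh(t) = sum_{m>=0} t^(2m) / (2m)!, so substituting t = 2x, only even powers of x are nonzero, with coefficient of x^(2m) equal to 2^(2m) / (2m)!.
For x^10 the coefficient is 2^10/10! = 1024/3628800 = 4/14175.

4/14175


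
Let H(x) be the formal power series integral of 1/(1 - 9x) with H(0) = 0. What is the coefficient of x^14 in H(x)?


1/(1 - 9x) = sum_{k>=0} 9^k x^k. Integrating termwise with H(0) = 0:
H(x) = sum_{k>=0} 9^k x^(k+1) / (k+1) = sum_{m>=1} 9^(m-1) x^m / m.
For m = 14: 9^13/14 = 2541865828329/14 = 2541865828329/14.

2541865828329/14


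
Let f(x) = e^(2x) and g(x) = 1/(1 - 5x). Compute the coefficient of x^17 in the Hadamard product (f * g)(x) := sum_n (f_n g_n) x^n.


Expanding: f_k = 2^k/k! (from e^(2x)) and g_k = 5^k (from 1/(1 - 5x)). So the Hadamard coefficient (f * g)_k = 2^k 5^k / k! = (10)^k / k!.
For k = 17: 10^17/17! = 100000000000000000/355687428096000 = 24414062500/86837751.

24414062500/86837751


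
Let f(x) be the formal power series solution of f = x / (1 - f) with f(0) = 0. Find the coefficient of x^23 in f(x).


Apply Lagrange inversion: f = x * phi(f) with phi(t) = 1/(1 - t), so
[x^n] f = (1/n) [t^(n-1)] phi(t)^n = (1/n) [t^(n-1)] (1 - t)^(-n) = (1/n) C(2n - 2, n - 1) = C_{n-1}.
For n = 23: C_22 = C(44, 22) / 23 = 2104098963720/23 = 91482563640 = 91482563640.

91482563640


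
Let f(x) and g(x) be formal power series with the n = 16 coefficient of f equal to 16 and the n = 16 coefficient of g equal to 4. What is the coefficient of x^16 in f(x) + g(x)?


Addition of formal power series is termwise.
The coefficient of x^16 in f + g = 16 + 4
= 20

20


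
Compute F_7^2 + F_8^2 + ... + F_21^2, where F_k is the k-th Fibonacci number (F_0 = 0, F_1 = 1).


There is a standard identity sum_{k=0}^{N} F_k^2 = F_N * F_{N+1} (proved inductively from the telescoping relation F_k^2 = F_k F_{k+1} - F_{k-1} F_k). Then
sum_{k=7}^{21} F_k^2 = F_21 F_22 - F_6 F_7.
Computing: F_21 = 10946, F_22 = 17711, F_6 = 8, F_7 = 13.
Sum = 10946 * 17711 - 8 * 13 = 193864502.

193864502


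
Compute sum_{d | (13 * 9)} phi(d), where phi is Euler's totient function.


First, 13 * 9 = 117. One classical identity is sum_{d | n} phi(d) = n (each k in [1, n] has a unique gcd with n, and among the k's with gcd(k, n) = n/d there are phi(d) of them). So the sum equals 117. We also verify directly:
Divisors of 117: 1, 3, 9, 13, 39, 117.
phi values: 1, 2, 6, 12, 24, 72.
Sum = 117.

117


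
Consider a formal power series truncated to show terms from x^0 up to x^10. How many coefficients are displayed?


From x^0 to x^10 inclusive, the count is 10 - 0 + 1 = 11.

11


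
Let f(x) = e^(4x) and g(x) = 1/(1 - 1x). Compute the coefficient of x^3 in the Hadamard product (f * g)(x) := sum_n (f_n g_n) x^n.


Expanding: f_k = 4^k/k! (from e^(4x)) and g_k = 1^k (from 1/(1 - 1x)). So the Hadamard coefficient (f * g)_k = 4^k 1^k / k! = (4)^k / k!.
For k = 3: 4^3/3! = 64/6 = 32/3.

32/3


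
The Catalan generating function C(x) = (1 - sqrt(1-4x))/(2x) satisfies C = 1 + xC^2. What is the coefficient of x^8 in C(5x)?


Substituting x -> 5x scales the n-th coefficient by 5^n, so [x^8] C(5x) = 5^8 * C_8.
C_8 = C(2*8, 8)/(9) = 12870/9 = 1430.
So 5^8 * 1430 = 390625 * 1430 = 558593750.

558593750


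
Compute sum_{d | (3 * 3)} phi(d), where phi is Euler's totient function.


First, 3 * 3 = 9. One classical identity is sum_{d | n} phi(d) = n (each k in [1, n] has a unique gcd with n, and among the k's with gcd(k, n) = n/d there are phi(d) of them). So the sum equals 9. We also verify directly:
Divisors of 9: 1, 3, 9.
phi values: 1, 2, 6.
Sum = 9.

9


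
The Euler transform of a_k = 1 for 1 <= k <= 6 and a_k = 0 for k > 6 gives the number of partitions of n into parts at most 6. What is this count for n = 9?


Partitions of 9 into parts at most 6:
Using generating function (1-x)^(-1)(1-x^2)^(-1)...(1-x^6)^(-1),
the coefficient of x^9 = 26

26


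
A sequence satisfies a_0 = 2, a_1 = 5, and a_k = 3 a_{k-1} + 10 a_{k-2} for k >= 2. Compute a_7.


The characteristic equation is t^2 - 3 t - 10 = 0, with roots r_1 = 5 and r_2 = -2 (so c_1 = r_1 + r_2, c_2 = -r_1 r_2 as required).
One can use the closed form a_n = A r_1^n + B r_2^n, but direct iteration is more reliable:
a_0 = 2, a_1 = 5, a_2 = 35, a_3 = 155, a_4 = 815, a_5 = 3995, a_6 = 20135, a_7 = 100355.
So a_7 = 100355.

100355


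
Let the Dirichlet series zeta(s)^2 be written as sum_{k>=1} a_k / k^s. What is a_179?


The Dirichlet convolution of the constant function 1 with itself gives (1 * 1)(k) = sum_{d | k} 1 = d(k), the number of positive divisors of k.
Since zeta(s) = sum_{k>=1} 1/k^s, we have zeta(s)^2 = sum_{k>=1} d(k)/k^s, so a_k = d(k).
For k = 179: the divisors are 1, 179.
Count = 2.

2


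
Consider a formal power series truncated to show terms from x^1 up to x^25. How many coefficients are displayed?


From x^1 to x^25 inclusive, the count is 25 - 1 + 1 = 25.

25


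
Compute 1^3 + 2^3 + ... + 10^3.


This power sum has a closed form given by Faulhaber's formula
sum_{k=1}^{m} k^p = (1 / (p + 1)) * sum_{j=0}^{p} C(p + 1, j) B_j m^(p + 1 - j),
but for small m direct computation is fastest:
1 + 8 + 27 + 64 + 125 + 216 + 343 + 512 + 729 + 1000 = 3025.

3025


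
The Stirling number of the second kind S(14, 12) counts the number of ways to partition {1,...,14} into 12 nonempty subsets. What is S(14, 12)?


Using the explicit formula S(n,k) = (1/k!) sum_{j=0}^{k} (-1)^(k-j) C(k,j) j^n:
S(14, 12) = 3367
Equivalently, S(n,k) is n! times the coefficient of x^n in the EGF (e^x - 1)^k / k!.

3367


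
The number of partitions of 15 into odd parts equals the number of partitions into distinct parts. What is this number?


Computing partitions of 15 into odd parts (1, 3, 5, ...):
Using the generating function prod_{k>=0} 1/(1-x^(2k+1)),
the count is 27

27


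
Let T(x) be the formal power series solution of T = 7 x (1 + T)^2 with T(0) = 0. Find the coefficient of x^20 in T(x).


Apply the Lagrange inversion formula: if T = 7 x * phi(T) with phi(t) = (1 + t)^2, then [x^n] T = 7^n * (1/n) [t^(n-1)] phi(t)^n = 7^n * (1/n) [t^(n-1)] (1 + t)^(2n) = 7^n * (1/n) C(2n, n-1).
Using the identity C(2n, n-1) = C(2n, n) * n / (n+1), the unscaled factor equals C(2n, n) / (n+1) = C_n, the n-th Catalan number.
For n = 20: C_20 = C(40, 20) / 21 = 137846528820/21 = 6564120420.
With the 7^20 = 79792266297612001 factor, the coefficient is 79792266297612001 * 6564120420 = 523766044562232733001160420.

523766044562232733001160420


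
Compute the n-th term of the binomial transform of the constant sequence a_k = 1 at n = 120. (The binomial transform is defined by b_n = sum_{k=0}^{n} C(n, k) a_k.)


With a_k = 1 for all k, b_n = sum_{k=0}^{n} C(n, k) = 2^n by the binomial theorem.
For n = 120: 2^120 = 1329227995784915872903807060280344576.

1329227995784915872903807060280344576


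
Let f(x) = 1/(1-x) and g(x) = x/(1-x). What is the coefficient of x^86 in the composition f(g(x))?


First simplify the composition: f(g(x)) = 1/(1 - x/(1-x)) = (1-x)/((1-x) - x) = (1-x)/(1-2x).
Now extract the coefficient. Write (1-x)/(1-2x) = 1/(1-2x) - x/(1-2x).
The coefficient of x^n in 1/(1-2x) is 2^n, and in x/(1-2x) is 2^(n-1) (for n >= 1).
So the coefficient of x^86 is 2^86 - 2^85 = 77371252455336267181195264 - 38685626227668133590597632 = 38685626227668133590597632.

38685626227668133590597632


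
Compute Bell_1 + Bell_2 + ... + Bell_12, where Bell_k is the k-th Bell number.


Recall Bell_k counts set partitions of a k-set (with Bell_0 = 1 by convention).
Bell_1 through Bell_12: 1, 2, 5, 15, 52, 203, 877, 4140, 21147, 115975, 678570, 4213597
Sum = 1 + 2 + 5 + 15 + 52 + 203 + 877 + 4140 + 21147 + 115975 + 678570 + 4213597 = 5034584.

5034584


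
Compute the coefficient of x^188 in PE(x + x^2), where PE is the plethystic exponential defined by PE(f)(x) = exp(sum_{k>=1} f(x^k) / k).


With f(x) = x + x^2, the exponent is sum_{k>=1} (x^k + x^(2k)) / k = -ln(1 - x) - ln(1 - x^2). Exponentiating:
PE(x + x^2) = 1 / ((1 - x)(1 - x^2)).
This is the generating function for partitions of n into parts of size 1 or 2. The number of 2's can be any j in 0..94, and the rest are 1's, so
[x^188] = floor(188/2) + 1 = 95.

95


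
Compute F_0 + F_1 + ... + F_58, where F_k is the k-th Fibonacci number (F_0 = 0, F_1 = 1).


Use the identity sum_{k=0}^{N} F_k = F_{N+2} - 1 (which follows from F_{k+2} - F_{k+1} = F_k). Then
sum_{k=0}^{58} F_k = (F_{60} - 1) - (F_{1} - 1) = F_{60} - F_{1}.
Computing: F_{60} = 1548008755920, F_{1} = 1, so
Sum = 1548008755920 - 1 = 1548008755919.

1548008755919


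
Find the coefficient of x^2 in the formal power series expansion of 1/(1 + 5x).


Write 1/(1 + c x) = 1/(1 - (-c) x) and apply the geometric-series identity
1/(1 - y) = sum_{k>=0} y^k to get 1/(1 + c x) = sum_{k>=0} (-c)^k x^k.
So the coefficient of x^k is (-c)^k = (-1)^k * c^k.
Here c = 5 and k = 2:
(-5)^2 = 1 * 25 = 25

25


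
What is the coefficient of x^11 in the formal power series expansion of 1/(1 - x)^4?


The expansion 1/(1 - x)^r = sum_{k>=0} C(k + r - 1, r - 1) x^k follows from the multiset / negative-binomial theorem (or from repeated differentiation of the geometric series).
For r = 4 and k = 11:
C(14, 3) = 87178291200 / (6 * 39916800) = 364.

364


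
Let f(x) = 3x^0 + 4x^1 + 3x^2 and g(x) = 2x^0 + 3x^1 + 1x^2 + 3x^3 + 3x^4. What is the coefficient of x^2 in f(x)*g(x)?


Cauchy product at x^2:
3*1 + 4*3 + 3*2
= 21

21


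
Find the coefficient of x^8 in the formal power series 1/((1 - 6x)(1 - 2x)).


By partial fractions or Cauchy convolution:
The coefficient equals sum_{k=0}^{8} 6^k * 2^(8-k).
= 2519296

2519296


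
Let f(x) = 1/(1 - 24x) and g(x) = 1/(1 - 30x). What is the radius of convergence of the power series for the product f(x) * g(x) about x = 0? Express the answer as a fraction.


The radius of 1/(1 - 24x) is 1/24 (nearest singularity at x = 1/24), and the radius of 1/(1 - 30x) is 1/30.
The product f(x)*g(x) = 1/((1 - 24x)(1 - 30x)) has singularities at both 1/24 and 1/30, so its radius of convergence is the distance to the nearest one:
min(1/24, 1/30) = 1/30.

1/30


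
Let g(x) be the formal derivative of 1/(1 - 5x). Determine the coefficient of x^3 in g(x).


Differentiate termwise: d/dx sum_{k>=0} 5^k x^k = sum_{k>=1} k 5^k x^(k-1) = sum_{j>=0} (j+1) 5^(j+1) x^j.
Equivalently, d/dx [1/(1 - 5x)] = 5/(1 - 5x)^2.
For j = 3: 4 * 5^4 = 4 * 625 = 2500.

2500


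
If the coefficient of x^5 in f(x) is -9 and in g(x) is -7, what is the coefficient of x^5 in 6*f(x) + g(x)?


Scalar multiplication scales coefficients: 6 * -9 = -54.
Then add the g coefficient: -54 + -7
= -61

-61


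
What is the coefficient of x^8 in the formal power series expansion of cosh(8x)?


The Maclaurin series is cosh(t) = sum_{m>=0} t^(2m) / (2m)!, so substituting t = 8x, only even powers of x are nonzero, with coefficient of x^(2m) equal to 8^(2m) / (2m)!.
For x^8 the coefficient is 8^8/8! = 16777216/40320 = 131072/315.

131072/315


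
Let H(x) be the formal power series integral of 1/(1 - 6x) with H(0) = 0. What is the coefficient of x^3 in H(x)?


1/(1 - 6x) = sum_{k>=0} 6^k x^k. Integrating termwise with H(0) = 0:
H(x) = sum_{k>=0} 6^k x^(k+1) / (k+1) = sum_{m>=1} 6^(m-1) x^m / m.
For m = 3: 6^2/3 = 36/3 = 12.

12


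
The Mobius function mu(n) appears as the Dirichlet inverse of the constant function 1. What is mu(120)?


120 has a squared prime factor, so mu(120) = 0.
Factorization reveals a repeated prime.

0


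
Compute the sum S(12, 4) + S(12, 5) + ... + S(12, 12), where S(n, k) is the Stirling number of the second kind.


By definition, S(n, k) counts partitions of an n-set into exactly k nonempty blocks.
Computing row n = 12 for k = 4..12:
S(12, k): 611501, 1379400, 1323652, 627396, 159027, 22275, 1705, 66, 1
Sum = 4125023.

4125023


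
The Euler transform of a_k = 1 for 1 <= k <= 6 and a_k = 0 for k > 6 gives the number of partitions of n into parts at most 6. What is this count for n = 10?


Partitions of 10 into parts at most 6:
Using generating function (1-x)^(-1)(1-x^2)^(-1)...(1-x^6)^(-1),
the coefficient of x^10 = 35

35


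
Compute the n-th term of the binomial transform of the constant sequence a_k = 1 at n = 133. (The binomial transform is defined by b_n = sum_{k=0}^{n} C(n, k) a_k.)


With a_k = 1 for all k, b_n = sum_{k=0}^{n} C(n, k) = 2^n by the binomial theorem.
For n = 133: 2^133 = 10889035741470030830827987437816582766592.

10889035741470030830827987437816582766592


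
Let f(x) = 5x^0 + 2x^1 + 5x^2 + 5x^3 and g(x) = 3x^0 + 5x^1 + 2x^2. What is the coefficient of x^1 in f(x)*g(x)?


Cauchy product at x^1:
5*5 + 2*3
= 31

31


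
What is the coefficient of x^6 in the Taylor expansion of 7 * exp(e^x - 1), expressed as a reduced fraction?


exp(e^x - 1) = sum_{k>=0} Bell_k x^k / k!, where Bell_k is the k-th Bell number.
So the coefficient of x^6 is 7 * Bell_6 / 6!.
Computing: Bell_6 = 203 and 6! = 720, giving
7 * 203/720 = 1421/720.

1421/720


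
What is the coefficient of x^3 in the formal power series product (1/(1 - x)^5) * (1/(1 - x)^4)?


Combine the factors: (1/(1 - x)^5) * (1/(1 - x)^4) = 1/(1 - x)^9.
Then use 1/(1 - x)^r = sum_{k>=0} C(k + r - 1, r - 1) x^k with r = 9 and k = 3:
C(11, 8) = 165.

165


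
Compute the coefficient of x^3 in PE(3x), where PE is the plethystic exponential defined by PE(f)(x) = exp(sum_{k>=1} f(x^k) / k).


With f(x) = 3x, the exponent is sum_{k>=1} 3 x^k / k = 3 * (-ln(1 - x)). Exponentiating:
PE(3x) = exp(-3 ln(1 - x)) = 1/(1 - x)^3.
By the negative binomial expansion, [x^n] 1/(1 - x)^3 = C(n + 2, 2).
For n = 3: C(5, 2) = 10.

10


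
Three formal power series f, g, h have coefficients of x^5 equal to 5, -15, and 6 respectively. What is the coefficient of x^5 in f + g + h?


Series addition is componentwise:
5 + -15 + 6
= -4

-4


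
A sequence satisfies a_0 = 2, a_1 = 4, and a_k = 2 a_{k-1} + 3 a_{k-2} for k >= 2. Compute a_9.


The characteristic equation is t^2 - 2 t - 3 = 0, with roots r_1 = 3 and r_2 = -1 (so c_1 = r_1 + r_2, c_2 = -r_1 r_2 as required).
One can use the closed form a_n = A r_1^n + B r_2^n, but direct iteration is more reliable:
a_0 = 2, a_1 = 4, a_2 = 14, a_3 = 40, a_4 = 122, a_5 = 364, a_6 = 1094, a_7 = 3280, a_8 = 9842, a_9 = 29524.
So a_9 = 29524.

29524


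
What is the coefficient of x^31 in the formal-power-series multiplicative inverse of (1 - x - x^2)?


Let the inverse be f(x) = sum_{k>=0} a_k x^k. From f(x) * (1 - x - x^2) = 1 and matching coefficients:
 x^0: a_0 = 1.
 x^1: a_1 - a_0 = 0, so a_1 = 1.
 x^k (k >= 2): a_k - a_{k-1} - a_{k-2} = 0, i.e. a_k = a_{k-1} + a_{k-2}.
This is the Fibonacci-type recurrence shifted so that a_0 = a_1 = 1.
Iterating: a_0=1, a_1=1, a_2=2, a_3=3, a_4=5, a_5=8, a_6=13, a_7=21, a_8=34, a_9=55, ...
a_31 = 2178309.

2178309


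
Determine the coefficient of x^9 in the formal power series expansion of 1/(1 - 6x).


The geometric series identity gives 1/(1 - c x) = sum_{k>=0} c^k x^k, so the coefficient of x^k is c^k.
Here c = 6 and k = 9.
Computing: 6^9 = 10077696

10077696


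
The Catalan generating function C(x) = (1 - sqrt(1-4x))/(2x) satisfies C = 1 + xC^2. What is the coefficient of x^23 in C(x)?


Substituting x -> x scales the n-th coefficient by 1, so [x^23] C(x) = C_23.
C_23 = C(2*23, 23)/(24) = 8233430727600/24 = 343059613650.
= 343059613650.

343059613650


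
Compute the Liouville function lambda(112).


The Liouville function is lambda(k) = (-1)^Omega(k), where Omega(k) counts the prime factors of k with multiplicity.
Factoring: 112 = 2 * 2 * 2 * 2 * 7, so Omega(112) = 5.
lambda(112) = (-1)^5 = -1.

-1


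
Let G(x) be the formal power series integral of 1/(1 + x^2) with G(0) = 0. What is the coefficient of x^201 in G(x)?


1/(1 + x^2) = sum_{j>=0} (-1)^j x^(2j). Integrating termwise with G(0) = 0:
G(x) = sum_{j>=0} (-1)^j x^(2j+1) / (2j+1) = arctan(x).
Only odd powers are nonzero. For x^201 write 201 = 2*100 + 1, giving
(-1)^100 / 201 = 1/201 = 1/201.

1/201


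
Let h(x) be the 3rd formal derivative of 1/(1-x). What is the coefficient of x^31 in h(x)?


Differentiating 3 times: d^3/dx^3 [1/(1-x)] = 3!/(1-x)^4.
The expansion 1/(1-x)^4 = sum_{k>=0} C(k+3, 3) x^k, so the coefficient of x^n in 3!/(1-x)^4 is 3! * C(n+3, 3).
For n = 31: 6 * C(34, 3) = 6 * 5984 = 35904

35904


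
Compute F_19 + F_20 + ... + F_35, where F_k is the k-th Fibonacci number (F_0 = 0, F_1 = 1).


Use the identity sum_{k=0}^{N} F_k = F_{N+2} - 1 (which follows from F_{k+2} - F_{k+1} = F_k). Then
sum_{k=19}^{35} F_k = (F_{37} - 1) - (F_{20} - 1) = F_{37} - F_{20}.
Computing: F_{37} = 24157817, F_{20} = 6765, so
Sum = 24157817 - 6765 = 24151052.

24151052


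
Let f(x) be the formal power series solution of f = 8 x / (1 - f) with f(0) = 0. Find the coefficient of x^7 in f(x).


Apply Lagrange inversion: f = 8 x * phi(f) with phi(t) = 1/(1 - t), so
[x^n] f = 8^n * (1/n) [t^(n-1)] phi(t)^n = 8^n * (1/n) [t^(n-1)] (1 - t)^(-n) = 8^n * (1/n) C(2n - 2, n - 1) = 8^n * C_{n-1}.
For n = 7: C_6 = C(12, 6) / 7 = 924/7 = 132.
With the 8^7 = 2097152 factor, the coefficient is 2097152 * 132 = 276824064.

276824064


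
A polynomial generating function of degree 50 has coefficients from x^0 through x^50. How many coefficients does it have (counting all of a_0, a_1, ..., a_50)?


A polynomial of degree 50 takes the form a_0 + a_1 x + ... + a_50 x^50.
The number of coefficients is 50 + 1 = 51.

51


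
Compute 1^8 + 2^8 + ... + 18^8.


This power sum has a closed form given by Faulhaber's formula
sum_{k=1}^{m} k^p = (1 / (p + 1)) * sum_{j=0}^{p} C(p + 1, j) B_j m^(p + 1 - j),
but for small m direct computation is fastest:
1 + 256 + 6561 + 65536 + 390625 + 1679616 + 5764801 + 16777216 + 43046721 + 100000000 + 214358881 + 429981696 + 815730721 + 1475789056 + 2562890625 + 4294967296 + 6975757441 + 11019960576 = 27957167625.

27957167625


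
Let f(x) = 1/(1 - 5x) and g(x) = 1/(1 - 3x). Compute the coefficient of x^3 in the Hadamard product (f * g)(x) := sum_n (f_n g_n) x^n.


f has coefficients f_k = 5^k and g has coefficients g_k = 3^k, so the Hadamard product has coefficient (f*g)_k = 5^k * 3^k = 15^k.
For k = 3: 15^3 = 3375.

3375


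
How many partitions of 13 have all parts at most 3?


Using the generating function (1-x)^(-1)(1-x^2)^(-1)(1-x^3)^(-1),
the coefficient of x^13 counts these restricted partitions.
Result = 21

21


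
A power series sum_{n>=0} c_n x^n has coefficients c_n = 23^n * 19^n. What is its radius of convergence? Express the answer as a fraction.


By the root test (Cauchy-Hadamard), the radius is R = 1 / limsup_n |c_n|^(1/n).
Here |c_n|^(1/n) = (23^n * 19^n)^(1/n) = 23 * 19 = 437 for all n.
So R = 1/437 = 1/437.

1/437


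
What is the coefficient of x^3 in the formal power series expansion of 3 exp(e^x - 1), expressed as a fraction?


exp(e^x - 1) is the exponential generating function for the Bell numbers Bell_k: exp(e^x - 1) = sum_{k>=0} Bell_k x^k / k!.
So the coefficient of x^3 in 3 exp(e^x - 1) is 3 Bell_3 / 3!.
Computing: Bell_3 = 5 and 3! = 6, giving
3 * 5/6 = 5/2.

5/2


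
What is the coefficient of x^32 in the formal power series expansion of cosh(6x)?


The Maclaurin series is cosh(t) = sum_{m>=0} t^(2m) / (2m)!, so substituting t = 6x, only even powers of x are nonzero, with coefficient of x^(2m) equal to 6^(2m) / (2m)!.
For x^32 the coefficient is 6^32/32! = 7958661109946400884391936/263130836933693530167218012160000000 = 774840978/25617946563506171875.

774840978/25617946563506171875


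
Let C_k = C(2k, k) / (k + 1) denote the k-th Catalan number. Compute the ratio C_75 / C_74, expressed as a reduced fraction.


Using C_k = (2k)! / (k! (k+1)!), the ratio C_{k+1}/C_k simplifies to
C_{k+1}/C_k = [(2k+2)! / ((k+1)! (k+2)!)] * [k! (k+1)! / (2k)!]
 = (2k+2)(2k+1) / ((k+1)(k+2)) = 2(2k+1) / (k+2).
For k = 74: 2(2*74 + 1) / (74 + 2) = 298/76 = 149/38.

149/38


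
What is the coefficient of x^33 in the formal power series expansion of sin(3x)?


The Maclaurin series is sin(t) = sum_{k>=0} (-1)^k t^(2k+1) / (2k+1)!, so substituting t = 3x, only odd powers of x are nonzero, with coefficient of x^(2k+1) equal to (-1)^k 3^(2k+1) / (2k+1)!.
Write 33 = 2*16 + 1, giving the coefficient (-1)^16 * 3^33 / 33! = 5559060566555523/8683317618811886495518194401280000000 = 387420489/605155334745140274135040000000.

387420489/605155334745140274135040000000


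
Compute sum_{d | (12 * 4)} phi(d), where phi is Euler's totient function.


First, 12 * 4 = 48. One classical identity is sum_{d | n} phi(d) = n (each k in [1, n] has a unique gcd with n, and among the k's with gcd(k, n) = n/d there are phi(d) of them). So the sum equals 48. We also verify directly:
Divisors of 48: 1, 2, 3, 4, 6, 8, 12, 16, 24, 48.
phi values: 1, 1, 2, 2, 2, 4, 4, 8, 8, 16.
Sum = 48.

48


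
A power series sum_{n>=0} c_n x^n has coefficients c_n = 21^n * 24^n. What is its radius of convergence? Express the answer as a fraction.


By the root test (Cauchy-Hadamard), the radius is R = 1 / limsup_n |c_n|^(1/n).
Here |c_n|^(1/n) = (21^n * 24^n)^(1/n) = 21 * 24 = 504 for all n.
So R = 1/504 = 1/504.

1/504


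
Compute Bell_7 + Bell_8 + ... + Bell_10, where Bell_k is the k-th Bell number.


Recall Bell_k counts set partitions of a k-set (with Bell_0 = 1 by convention).
Bell_7 through Bell_10: 877, 4140, 21147, 115975
Sum = 877 + 4140 + 21147 + 115975 = 142139.

142139


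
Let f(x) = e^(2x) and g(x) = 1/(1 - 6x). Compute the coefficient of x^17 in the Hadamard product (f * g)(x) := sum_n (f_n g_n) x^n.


Expanding: f_k = 2^k/k! (from e^(2x)) and g_k = 6^k (from 1/(1 - 6x)). So the Hadamard coefficient (f * g)_k = 2^k 6^k / k! = (12)^k / k!.
For k = 17: 12^17/17! = 2218611106740436992/355687428096000 = 92876046336/14889875.

92876046336/14889875


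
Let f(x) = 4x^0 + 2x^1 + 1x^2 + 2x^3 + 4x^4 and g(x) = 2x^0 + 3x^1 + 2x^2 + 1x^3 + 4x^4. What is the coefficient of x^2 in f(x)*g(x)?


Cauchy product at x^2:
4*2 + 2*3 + 1*2
= 16

16


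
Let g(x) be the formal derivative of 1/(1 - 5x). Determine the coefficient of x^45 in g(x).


Differentiate termwise: d/dx sum_{k>=0} 5^k x^k = sum_{k>=1} k 5^k x^(k-1) = sum_{j>=0} (j+1) 5^(j+1) x^j.
Equivalently, d/dx [1/(1 - 5x)] = 5/(1 - 5x)^2.
For j = 45: 46 * 5^46 = 46 * 142108547152020037174224853515625 = 6536993168992921710014343261718750.

6536993168992921710014343261718750


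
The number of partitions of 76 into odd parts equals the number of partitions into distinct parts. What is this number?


Computing partitions of 76 into odd parts (1, 3, 5, ...):
Using the generating function prod_{k>=0} 1/(1-x^(2k+1)),
the count is 53250

53250


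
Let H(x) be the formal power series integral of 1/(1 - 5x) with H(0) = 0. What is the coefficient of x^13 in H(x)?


1/(1 - 5x) = sum_{k>=0} 5^k x^k. Integrating termwise with H(0) = 0:
H(x) = sum_{k>=0} 5^k x^(k+1) / (k+1) = sum_{m>=1} 5^(m-1) x^m / m.
For m = 13: 5^12/13 = 244140625/13 = 244140625/13.

244140625/13


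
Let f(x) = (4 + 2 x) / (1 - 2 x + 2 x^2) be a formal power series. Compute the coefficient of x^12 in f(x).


Write f(x) = sum_{k>=0} a_k x^k. Multiplying both sides by 1 - 2 x + 2 x^2 gives
(1 - 2 x + 2 x^2) sum_{k>=0} a_k x^k = 4 + 2 x.
Matching coefficients:
 x^0: a_0 = 4
 x^1: a_1 - 2 a_0 = 2  =>  a_1 = 2*4 + 2 = 10
 x^k (k >= 2): a_k = 2 a_{k-1} - 2 a_{k-2}.
Iterating: a_2 = 12, a_3 = 4, a_4 = -16, a_5 = -40, a_6 = -48, a_7 = -16, a_8 = 64, a_9 = 160, a_10 = 192, a_11 = 64, a_12 = -256.
So the coefficient of x^12 is -256.

-256


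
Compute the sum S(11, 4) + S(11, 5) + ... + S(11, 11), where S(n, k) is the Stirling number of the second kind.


By definition, S(n, k) counts partitions of an n-set into exactly k nonempty blocks.
Computing row n = 11 for k = 4..11:
S(11, k): 145750, 246730, 179487, 63987, 11880, 1155, 55, 1
Sum = 649045.

649045


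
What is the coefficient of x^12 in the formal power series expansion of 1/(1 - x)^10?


The negative binomial / multiset identity is
1/(1 - x)^r = sum_{k>=0} C(k + r - 1, r - 1) x^k.
Here r = 10 and k = 12, so the coefficient is
C(12 + 9, 9) = C(21, 9)
= 293930

293930


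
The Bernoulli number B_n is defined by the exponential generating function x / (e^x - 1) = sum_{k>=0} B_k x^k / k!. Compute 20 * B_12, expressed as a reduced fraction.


Bernoulli numbers can also be computed recursively via B_0 = 1 and sum_{j=0}^{m} C(m+1, j) B_j = 0 for m >= 1. Odd-index Bernoulli numbers vanish for k >= 3.
Computing B_12 = -691/2730, so 20 * B_12 = 20 * -691/2730 = -1382/273.

-1382/273


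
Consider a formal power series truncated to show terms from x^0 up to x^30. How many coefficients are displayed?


From x^0 to x^30 inclusive, the count is 30 - 0 + 1 = 31.

31


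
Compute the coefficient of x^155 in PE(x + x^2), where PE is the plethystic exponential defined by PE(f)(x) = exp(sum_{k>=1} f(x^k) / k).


With f(x) = x + x^2, the exponent is sum_{k>=1} (x^k + x^(2k)) / k = -ln(1 - x) - ln(1 - x^2). Exponentiating:
PE(x + x^2) = 1 / ((1 - x)(1 - x^2)).
This is the generating function for partitions of n into parts of size 1 or 2. The number of 2's can be any j in 0..77, and the rest are 1's, so
[x^155] = floor(155/2) + 1 = 78.

78


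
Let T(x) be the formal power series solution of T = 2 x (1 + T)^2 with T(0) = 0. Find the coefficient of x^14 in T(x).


Apply the Lagrange inversion formula: if T = 2 x * phi(T) with phi(t) = (1 + t)^2, then [x^n] T = 2^n * (1/n) [t^(n-1)] phi(t)^n = 2^n * (1/n) [t^(n-1)] (1 + t)^(2n) = 2^n * (1/n) C(2n, n-1).
Using the identity C(2n, n-1) = C(2n, n) * n / (n+1), the unscaled factor equals C(2n, n) / (n+1) = C_n, the n-th Catalan number.
For n = 14: C_14 = C(28, 14) / 15 = 40116600/15 = 2674440.
With the 2^14 = 16384 factor, the coefficient is 16384 * 2674440 = 43818024960.

43818024960


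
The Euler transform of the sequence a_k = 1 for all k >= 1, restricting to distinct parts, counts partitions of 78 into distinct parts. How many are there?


Partitions of 78 into distinct parts can be computed via generating function.
Product (1+x)(1+x^2)(1+x^3)...
The coefficient of x^78 = 64234

64234


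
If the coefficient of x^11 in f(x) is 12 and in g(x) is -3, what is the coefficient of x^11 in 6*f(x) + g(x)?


Scalar multiplication scales coefficients: 6 * 12 = 72.
Then add the g coefficient: 72 + -3
= 69

69


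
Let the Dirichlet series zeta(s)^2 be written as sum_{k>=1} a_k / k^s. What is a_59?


The Dirichlet convolution of the constant function 1 with itself gives (1 * 1)(k) = sum_{d | k} 1 = d(k), the number of positive divisors of k.
Since zeta(s) = sum_{k>=1} 1/k^s, we have zeta(s)^2 = sum_{k>=1} d(k)/k^s, so a_k = d(k).
For k = 59: the divisors are 1, 59.
Count = 2.

2


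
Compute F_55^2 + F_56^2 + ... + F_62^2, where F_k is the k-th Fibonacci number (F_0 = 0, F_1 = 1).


There is a standard identity sum_{k=0}^{N} F_k^2 = F_N * F_{N+1} (proved inductively from the telescoping relation F_k^2 = F_k F_{k+1} - F_{k-1} F_k). Then
sum_{k=55}^{62} F_k^2 = F_62 F_63 - F_54 F_55.
Computing: F_62 = 4052739537881, F_63 = 6557470319842, F_54 = 86267571272, F_55 = 139583862445.
Sum = 4052739537881 * 6557470319842 - 86267571272 * 139583862445 = 26563677672902945263254762.

26563677672902945263254762


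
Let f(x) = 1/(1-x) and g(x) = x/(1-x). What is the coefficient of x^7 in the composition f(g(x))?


First simplify the composition: f(g(x)) = 1/(1 - x/(1-x)) = (1-x)/((1-x) - x) = (1-x)/(1-2x).
Now extract the coefficient. Write (1-x)/(1-2x) = 1/(1-2x) - x/(1-2x).
The coefficient of x^n in 1/(1-2x) is 2^n, and in x/(1-2x) is 2^(n-1) (for n >= 1).
So the coefficient of x^7 is 2^7 - 2^6 = 128 - 64 = 64.

64


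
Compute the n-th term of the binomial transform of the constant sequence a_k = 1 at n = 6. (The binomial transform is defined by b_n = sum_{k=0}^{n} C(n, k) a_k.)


With a_k = 1 for all k, b_n = sum_{k=0}^{n} C(n, k) = 2^n by the binomial theorem.
For n = 6: 2^6 = 64.

64


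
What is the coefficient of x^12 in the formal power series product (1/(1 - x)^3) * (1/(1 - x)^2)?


Combine the factors: (1/(1 - x)^3) * (1/(1 - x)^2) = 1/(1 - x)^5.
Then use 1/(1 - x)^r = sum_{k>=0} C(k + r - 1, r - 1) x^k with r = 5 and k = 12:
C(16, 4) = 1820.

1820


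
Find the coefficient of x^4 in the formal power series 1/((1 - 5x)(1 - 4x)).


By partial fractions or Cauchy convolution:
The coefficient equals sum_{k=0}^{4} 5^k * 4^(4-k).
= 2101

2101


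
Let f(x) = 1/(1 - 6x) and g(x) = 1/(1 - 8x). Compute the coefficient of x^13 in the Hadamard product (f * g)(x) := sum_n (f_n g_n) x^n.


f has coefficients f_k = 6^k and g has coefficients g_k = 8^k, so the Hadamard product has coefficient (f*g)_k = 6^k * 8^k = 48^k.
For k = 13: 48^13 = 7180192468708211294208.

7180192468708211294208
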